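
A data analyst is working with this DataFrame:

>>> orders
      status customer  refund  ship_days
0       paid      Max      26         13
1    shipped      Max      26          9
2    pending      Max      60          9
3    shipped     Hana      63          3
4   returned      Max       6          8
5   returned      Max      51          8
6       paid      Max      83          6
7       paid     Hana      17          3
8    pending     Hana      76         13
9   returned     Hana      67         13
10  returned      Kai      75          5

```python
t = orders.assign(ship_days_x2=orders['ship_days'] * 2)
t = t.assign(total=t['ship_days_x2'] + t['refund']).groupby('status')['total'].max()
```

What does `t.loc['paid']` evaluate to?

95

add column ship_days_x2 = orders['ship_days'] * 2:
      status customer  refund  ship_days  ship_days_x2
0       paid      Max      26         13            26
1    shipped      Max      26          9            18
2    pending      Max      60          9            18
3    shipped     Hana      63          3             6
4   returned      Max       6          8            16
5   returned      Max      51          8            16
6       paid      Max      83          6            12
7       paid     Hana      17          3             6
8    pending     Hana      76         13            26
9   returned     Hana      67         13            26
10  returned      Kai      75          5            10
add column total = t['ship_days_x2'] + t['refund']:
      status customer  refund  ship_days  ship_days_x2  total
0       paid      Max      26         13            26     52
1    shipped      Max      26          9            18     44
2    pending      Max      60          9            18     78
3    shipped     Hana      63          3             6     69
4   returned      Max       6          8            16     22
5   returned      Max      51          8            16     67
6       paid      Max      83          6            12     95
7       paid     Hana      17          3             6     23
8    pending     Hana      76         13            26    102
9   returned     Hana      67         13            26     93
10  returned      Kai      75          5            10     85
group by status, max of total:
status
paid         95
pending     102
returned     93
shipped      69
Name: total, dtype: int64
So loc['paid'] = 95.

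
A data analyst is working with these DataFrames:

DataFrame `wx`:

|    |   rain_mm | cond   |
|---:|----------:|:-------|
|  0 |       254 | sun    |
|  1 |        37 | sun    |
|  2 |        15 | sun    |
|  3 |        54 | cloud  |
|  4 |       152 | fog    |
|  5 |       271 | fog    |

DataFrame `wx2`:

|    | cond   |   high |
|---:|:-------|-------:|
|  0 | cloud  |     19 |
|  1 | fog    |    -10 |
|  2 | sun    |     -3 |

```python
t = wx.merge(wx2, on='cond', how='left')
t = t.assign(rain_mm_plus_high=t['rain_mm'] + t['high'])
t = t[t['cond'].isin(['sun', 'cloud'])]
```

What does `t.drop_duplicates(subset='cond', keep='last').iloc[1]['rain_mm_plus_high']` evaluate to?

merge on 'cond' (how='left') → 6 rows:
   rain_mm   cond  high
0      254    sun    -3
1       37    sun    -3
2       15    sun    -3
3       54  cloud    19
4      152    fog   -10
5      271    fog   -10
add column rain_mm_plus_high = t['rain_mm'] + t['high']:
   rain_mm   cond  high  rain_mm_plus_high
0      254    sun    -3                251
1       37    sun    -3                 34
2       15    sun    -3                 12
3       54  cloud    19                 73
4      152    fog   -10                142
5      271    fog   -10                261
filter rows where cond in ['sun', 'cloud']:
   rain_mm   cond  high  rain_mm_plus_high
0      254    sun    -3                251
1       37    sun    -3                 34
2       15    sun    -3                 12
3       54  cloud    19                 73
drop duplicate cond (keep=last):
   rain_mm   cond  high  rain_mm_plus_high
2       15    sun    -3                 12
3       54  cloud    19                 73
Finally, value at position 1, column 'rain_mm_plus_high' = 73.

73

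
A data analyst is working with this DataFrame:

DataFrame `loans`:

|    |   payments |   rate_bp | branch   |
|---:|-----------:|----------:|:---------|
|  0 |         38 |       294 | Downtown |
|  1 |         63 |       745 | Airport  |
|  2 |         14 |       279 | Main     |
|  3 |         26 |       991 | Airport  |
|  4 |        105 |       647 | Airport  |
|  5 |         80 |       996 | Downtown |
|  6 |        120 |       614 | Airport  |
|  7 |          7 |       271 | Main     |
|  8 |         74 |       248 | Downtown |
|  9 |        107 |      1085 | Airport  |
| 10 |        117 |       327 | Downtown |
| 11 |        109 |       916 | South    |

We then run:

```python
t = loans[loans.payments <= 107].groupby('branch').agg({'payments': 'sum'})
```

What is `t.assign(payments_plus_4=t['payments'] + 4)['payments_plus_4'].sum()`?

526

filter rows where payments <= 107:
   payments  rate_bp    branch
0        38      294  Downtown
1        63      745   Airport
2        14      279      Main
3        26      991   Airport
4       105      647   Airport
5        80      996  Downtown
7         7      271      Main
8        74      248  Downtown
9       107     1085   Airport
group by branch, sum of payments:
          payments
branch            
Airport        301
Downtown       192
Main            21
add column payments_plus_4 = t['payments'] + 4:
          payments  payments_plus_4
branch                             
Airport        301              305
Downtown       192              196
Main            21               25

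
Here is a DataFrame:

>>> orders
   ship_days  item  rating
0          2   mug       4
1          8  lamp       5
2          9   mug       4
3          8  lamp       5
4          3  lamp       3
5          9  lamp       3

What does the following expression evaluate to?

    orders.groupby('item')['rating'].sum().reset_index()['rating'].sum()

group by item, sum of rating:
item
lamp    16
mug      8
Name: rating, dtype: int64
reset_index():
   item  rating
0  lamp      16
1   mug       8

24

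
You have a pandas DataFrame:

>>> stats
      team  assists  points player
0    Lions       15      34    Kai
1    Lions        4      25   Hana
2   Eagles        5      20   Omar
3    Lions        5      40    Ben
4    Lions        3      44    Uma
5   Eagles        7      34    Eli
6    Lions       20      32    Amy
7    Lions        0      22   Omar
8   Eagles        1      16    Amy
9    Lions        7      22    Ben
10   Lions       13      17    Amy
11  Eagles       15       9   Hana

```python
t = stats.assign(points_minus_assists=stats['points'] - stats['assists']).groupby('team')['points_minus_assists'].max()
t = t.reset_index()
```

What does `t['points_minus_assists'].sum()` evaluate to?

add column points_minus_assists = stats['points'] - stats['assists']:
      team  assists  points player  points_minus_assists
0    Lions       15      34    Kai                    19
1    Lions        4      25   Hana                    21
2   Eagles        5      20   Omar                    15
3    Lions        5      40    Ben                    35
4    Lions        3      44    Uma                    41
5   Eagles        7      34    Eli                    27
6    Lions       20      32    Amy                    12
7    Lions        0      22   Omar                    22
8   Eagles        1      16    Amy                    15
9    Lions        7      22    Ben                    15
10   Lions       13      17    Amy                     4
11  Eagles       15       9   Hana                    -6
group by team, max of points_minus_assists:
team
Eagles    27
Lions     41
Name: points_minus_assists, dtype: int64
reset_index():
     team  points_minus_assists
0  Eagles                    27
1   Lions                    41
Taking the sum of column 'points_minus_assists' gives 68.

68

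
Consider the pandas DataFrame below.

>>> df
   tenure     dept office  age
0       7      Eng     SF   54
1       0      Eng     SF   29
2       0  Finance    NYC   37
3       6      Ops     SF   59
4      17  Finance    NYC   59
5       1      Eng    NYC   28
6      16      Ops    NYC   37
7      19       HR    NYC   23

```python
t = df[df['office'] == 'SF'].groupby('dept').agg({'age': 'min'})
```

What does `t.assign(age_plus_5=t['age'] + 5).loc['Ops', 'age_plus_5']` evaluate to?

64

filter rows where office == 'SF':
   tenure dept office  age
0       7  Eng     SF   54
1       0  Eng     SF   29
3       6  Ops     SF   59
group by dept, min of age:
      age
dept     
Eng    29
Ops    59
add column age_plus_5 = t['age'] + 5:
      age  age_plus_5
dept                 
Eng    29          34
Ops    59          64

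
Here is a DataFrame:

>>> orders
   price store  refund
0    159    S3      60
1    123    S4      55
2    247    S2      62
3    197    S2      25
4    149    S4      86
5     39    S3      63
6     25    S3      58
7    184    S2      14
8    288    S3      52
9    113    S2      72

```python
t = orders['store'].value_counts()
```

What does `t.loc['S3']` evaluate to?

value_counts of store:
store
S3    4
S2    4
S4    2
Name: count, dtype: int64
The value at index 'S3' is 4.

4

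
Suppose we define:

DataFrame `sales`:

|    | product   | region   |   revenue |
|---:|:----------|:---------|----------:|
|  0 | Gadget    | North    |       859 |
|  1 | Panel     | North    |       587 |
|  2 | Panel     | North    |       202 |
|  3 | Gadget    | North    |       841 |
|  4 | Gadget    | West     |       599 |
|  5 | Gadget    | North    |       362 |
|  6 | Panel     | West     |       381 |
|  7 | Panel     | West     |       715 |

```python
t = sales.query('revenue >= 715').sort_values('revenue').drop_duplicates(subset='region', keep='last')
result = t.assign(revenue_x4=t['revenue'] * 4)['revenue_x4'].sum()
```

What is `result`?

filter rows where revenue >= 715:
  product region  revenue
0  Gadget  North      859
3  Gadget  North      841
7   Panel   West      715
sort by revenue:
  product region  revenue
7   Panel   West      715
3  Gadget  North      841
0  Gadget  North      859
drop duplicate region (keep=last):
  product region  revenue
7   Panel   West      715
0  Gadget  North      859
add column revenue_x4 = t['revenue'] * 4:
  product region  revenue  revenue_x4
7   Panel   West      715        2860
0  Gadget  North      859        3436

6296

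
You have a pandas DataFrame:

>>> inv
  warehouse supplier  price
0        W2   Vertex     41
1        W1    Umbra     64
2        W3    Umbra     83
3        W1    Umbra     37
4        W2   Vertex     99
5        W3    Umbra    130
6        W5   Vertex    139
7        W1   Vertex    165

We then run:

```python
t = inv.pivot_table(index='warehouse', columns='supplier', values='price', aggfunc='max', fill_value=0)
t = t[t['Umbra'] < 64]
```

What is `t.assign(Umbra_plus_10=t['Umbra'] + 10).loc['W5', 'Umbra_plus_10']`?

pivot: rows=warehouse, cols=supplier, max(price):
supplier   Umbra  Vertex
warehouse               
W1            64     165
W2             0      99
W3           130       0
W5             0     139
filter rows where Umbra < 64:
supplier   Umbra  Vertex
warehouse               
W2             0      99
W5             0     139
add column Umbra_plus_10 = t['Umbra'] + 10:
supplier   Umbra  Vertex  Umbra_plus_10
warehouse                              
W2             0      99             10
W5             0     139             10
Reading off the value at row 'W5', column 'Umbra_plus_10', we get 10.

10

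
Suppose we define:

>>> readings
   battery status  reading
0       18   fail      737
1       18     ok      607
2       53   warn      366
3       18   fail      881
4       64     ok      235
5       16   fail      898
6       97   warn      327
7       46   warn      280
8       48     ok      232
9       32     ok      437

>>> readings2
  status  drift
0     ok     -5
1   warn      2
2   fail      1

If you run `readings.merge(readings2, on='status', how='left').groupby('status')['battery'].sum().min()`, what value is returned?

52

merge on 'status' (how='left') → 10 rows:
   battery status  reading  drift
0       18   fail      737      1
1       18     ok      607     -5
2       53   warn      366      2
3       18   fail      881      1
4       64     ok      235     -5
5       16   fail      898      1
6       97   warn      327      2
7       46   warn      280      2
8       48     ok      232     -5
9       32     ok      437     -5
group by status, sum of battery:
status
fail     52
ok      162
warn    196
Name: battery, dtype: int64
So min() = 52.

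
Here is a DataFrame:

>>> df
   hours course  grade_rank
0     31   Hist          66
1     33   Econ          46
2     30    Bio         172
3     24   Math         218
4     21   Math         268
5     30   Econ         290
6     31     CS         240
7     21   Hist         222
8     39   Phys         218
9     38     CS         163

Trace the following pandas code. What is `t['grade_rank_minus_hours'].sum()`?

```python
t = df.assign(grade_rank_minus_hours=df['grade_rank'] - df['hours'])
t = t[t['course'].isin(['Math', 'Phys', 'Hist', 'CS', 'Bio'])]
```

add column grade_rank_minus_hours = df['grade_rank'] - df['hours']:
   hours course  grade_rank  grade_rank_minus_hours
0     31   Hist          66                      35
1     33   Econ          46                      13
2     30    Bio         172                     142
3     24   Math         218                     194
4     21   Math         268                     247
5     30   Econ         290                     260
6     31     CS         240                     209
7     21   Hist         222                     201
8     39   Phys         218                     179
9     38     CS         163                     125
filter rows where course in ['Math', 'Phys', 'Hist', 'CS', 'Bio']:
   hours course  grade_rank  grade_rank_minus_hours
0     31   Hist          66                      35
2     30    Bio         172                     142
3     24   Math         218                     194
4     21   Math         268                     247
6     31     CS         240                     209
7     21   Hist         222                     201
8     39   Phys         218                     179
9     38     CS         163                     125
Finally, sum of column 'grade_rank_minus_hours' = 1332.

1332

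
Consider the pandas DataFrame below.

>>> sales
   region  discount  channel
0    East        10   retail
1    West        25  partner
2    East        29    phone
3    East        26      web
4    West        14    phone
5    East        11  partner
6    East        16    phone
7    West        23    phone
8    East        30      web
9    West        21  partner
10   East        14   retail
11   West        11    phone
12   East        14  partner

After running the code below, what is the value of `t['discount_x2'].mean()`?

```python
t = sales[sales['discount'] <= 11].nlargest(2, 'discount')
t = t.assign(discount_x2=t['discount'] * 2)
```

filter rows where discount <= 11:
   region  discount  channel
0    East        10   retail
5    East        11  partner
11   West        11    phone
take 2 rows with largest discount:
   region  discount  channel
5    East        11  partner
11   West        11    phone
add column discount_x2 = t['discount'] * 2:
   region  discount  channel  discount_x2
5    East        11  partner           22
11   West        11    phone           22
Hence 22.0.

22.0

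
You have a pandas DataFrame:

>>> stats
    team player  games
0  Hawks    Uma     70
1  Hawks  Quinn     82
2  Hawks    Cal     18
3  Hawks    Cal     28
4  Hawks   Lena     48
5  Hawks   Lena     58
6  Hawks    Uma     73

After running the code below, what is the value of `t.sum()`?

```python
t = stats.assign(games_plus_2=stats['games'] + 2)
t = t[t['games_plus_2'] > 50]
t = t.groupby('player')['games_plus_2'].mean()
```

add column games_plus_2 = stats['games'] + 2:
    team player  games  games_plus_2
0  Hawks    Uma     70            72
1  Hawks  Quinn     82            84
2  Hawks    Cal     18            20
3  Hawks    Cal     28            30
4  Hawks   Lena     48            50
5  Hawks   Lena     58            60
6  Hawks    Uma     73            75
filter rows where games_plus_2 > 50:
    team player  games  games_plus_2
0  Hawks    Uma     70            72
1  Hawks  Quinn     82            84
5  Hawks   Lena     58            60
6  Hawks    Uma     73            75
group by player, mean of games_plus_2:
player
Lena     60.0
Quinn    84.0
Uma      73.5
Name: games_plus_2, dtype: float64
Then the sum of the resulting series: 217.5

217.5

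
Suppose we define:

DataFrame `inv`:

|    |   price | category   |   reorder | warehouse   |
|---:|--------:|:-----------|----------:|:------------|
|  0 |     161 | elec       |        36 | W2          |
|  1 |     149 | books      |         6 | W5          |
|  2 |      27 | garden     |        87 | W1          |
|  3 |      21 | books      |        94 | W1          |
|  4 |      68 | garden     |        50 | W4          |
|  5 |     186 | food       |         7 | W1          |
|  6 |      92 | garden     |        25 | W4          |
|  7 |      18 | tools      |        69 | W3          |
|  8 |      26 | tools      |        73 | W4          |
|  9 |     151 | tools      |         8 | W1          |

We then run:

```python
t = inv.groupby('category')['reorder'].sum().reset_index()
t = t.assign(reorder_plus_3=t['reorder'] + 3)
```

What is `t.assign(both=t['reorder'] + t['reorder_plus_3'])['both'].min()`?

17

group by category, sum of reorder:
category
books     100
elec       36
food        7
garden    162
tools     150
Name: reorder, dtype: int64
reset_index():
  category  reorder
0    books      100
1     elec       36
2     food        7
3   garden      162
4    tools      150
add column reorder_plus_3 = t['reorder'] + 3:
  category  reorder  reorder_plus_3
0    books      100             103
1     elec       36              39
2     food        7              10
3   garden      162             165
4    tools      150             153
add column both = t['reorder'] + t['reorder_plus_3']:
  category  reorder  reorder_plus_3  both
0    books      100             103   203
1     elec       36              39    75
2     food        7              10    17
3   garden      162             165   327
4    tools      150             153   303
Hence 17.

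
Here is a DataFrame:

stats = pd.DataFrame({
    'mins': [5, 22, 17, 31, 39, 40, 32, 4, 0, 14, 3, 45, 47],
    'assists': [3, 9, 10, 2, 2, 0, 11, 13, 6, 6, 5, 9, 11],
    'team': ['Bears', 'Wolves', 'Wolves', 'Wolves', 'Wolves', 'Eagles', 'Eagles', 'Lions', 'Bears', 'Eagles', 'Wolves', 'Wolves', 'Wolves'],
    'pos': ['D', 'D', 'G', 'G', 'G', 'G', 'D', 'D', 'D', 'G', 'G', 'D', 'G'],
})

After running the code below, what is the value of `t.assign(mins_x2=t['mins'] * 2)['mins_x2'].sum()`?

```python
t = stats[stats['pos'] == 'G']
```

382

filter rows where pos == 'G':
    mins  assists    team pos
2     17       10  Wolves   G
3     31        2  Wolves   G
4     39        2  Wolves   G
5     40        0  Eagles   G
9     14        6  Eagles   G
10     3        5  Wolves   G
12    47       11  Wolves   G
add column mins_x2 = t['mins'] * 2:
    mins  assists    team pos  mins_x2
2     17       10  Wolves   G       34
3     31        2  Wolves   G       62
4     39        2  Wolves   G       78
5     40        0  Eagles   G       80
9     14        6  Eagles   G       28
10     3        5  Wolves   G        6
12    47       11  Wolves   G       94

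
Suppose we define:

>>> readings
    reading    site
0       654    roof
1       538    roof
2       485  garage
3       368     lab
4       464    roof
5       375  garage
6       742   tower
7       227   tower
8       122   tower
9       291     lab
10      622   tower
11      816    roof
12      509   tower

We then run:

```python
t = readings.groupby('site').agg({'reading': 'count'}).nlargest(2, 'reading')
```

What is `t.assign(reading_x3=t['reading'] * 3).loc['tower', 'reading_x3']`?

15

group by site, count of reading:
        reading
site           
garage        2
lab           2
roof          4
tower         5
take 2 rows with largest reading:
       reading
site          
tower        5
roof         4
add column reading_x3 = t['reading'] * 3:
       reading  reading_x3
site                      
tower        5          15
roof         4          12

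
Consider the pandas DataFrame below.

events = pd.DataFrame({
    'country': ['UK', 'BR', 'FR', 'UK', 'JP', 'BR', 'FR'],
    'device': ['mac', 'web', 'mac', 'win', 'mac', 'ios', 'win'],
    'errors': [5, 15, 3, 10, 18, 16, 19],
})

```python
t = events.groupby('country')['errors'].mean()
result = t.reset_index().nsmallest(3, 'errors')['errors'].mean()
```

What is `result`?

group by country, mean of errors:
country
BR    15.5
FR    11.0
JP    18.0
UK     7.5
Name: errors, dtype: float64
reset_index():
  country  errors
0      BR    15.5
1      FR    11.0
2      JP    18.0
3      UK     7.5
take 3 rows with smallest errors:
  country  errors
3      UK     7.5
1      FR    11.0
0      BR    15.5

11.3333333333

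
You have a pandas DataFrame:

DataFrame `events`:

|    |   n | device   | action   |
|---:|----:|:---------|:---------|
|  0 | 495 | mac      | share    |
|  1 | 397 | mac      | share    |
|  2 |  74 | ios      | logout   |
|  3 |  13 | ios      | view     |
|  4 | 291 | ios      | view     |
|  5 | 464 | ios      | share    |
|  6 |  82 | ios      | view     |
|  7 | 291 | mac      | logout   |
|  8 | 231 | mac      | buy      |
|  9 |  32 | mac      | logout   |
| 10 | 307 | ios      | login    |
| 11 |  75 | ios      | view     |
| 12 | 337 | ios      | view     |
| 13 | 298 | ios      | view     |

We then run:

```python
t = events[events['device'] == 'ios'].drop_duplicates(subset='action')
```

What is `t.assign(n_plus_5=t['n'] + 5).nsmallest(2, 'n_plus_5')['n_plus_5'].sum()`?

filter rows where device == 'ios':
      n device  action
2    74    ios  logout
3    13    ios    view
4   291    ios    view
5   464    ios   share
6    82    ios    view
10  307    ios   login
11   75    ios    view
12  337    ios    view
13  298    ios    view
drop duplicate action (keep=first):
      n device  action
2    74    ios  logout
3    13    ios    view
5   464    ios   share
10  307    ios   login
add column n_plus_5 = t['n'] + 5:
      n device  action  n_plus_5
2    74    ios  logout        79
3    13    ios    view        18
5   464    ios   share       469
10  307    ios   login       312
take 2 rows with smallest n_plus_5:
    n device  action  n_plus_5
3  13    ios    view        18
2  74    ios  logout        79
Reading off the sum of column 'n_plus_5', we get 97.

97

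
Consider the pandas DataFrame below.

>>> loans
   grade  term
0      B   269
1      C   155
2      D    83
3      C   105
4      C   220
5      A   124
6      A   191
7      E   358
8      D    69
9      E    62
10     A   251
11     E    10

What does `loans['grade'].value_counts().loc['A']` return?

3

value_counts of grade:
grade
C    3
A    3
E    3
D    2
B    1
Name: count, dtype: int64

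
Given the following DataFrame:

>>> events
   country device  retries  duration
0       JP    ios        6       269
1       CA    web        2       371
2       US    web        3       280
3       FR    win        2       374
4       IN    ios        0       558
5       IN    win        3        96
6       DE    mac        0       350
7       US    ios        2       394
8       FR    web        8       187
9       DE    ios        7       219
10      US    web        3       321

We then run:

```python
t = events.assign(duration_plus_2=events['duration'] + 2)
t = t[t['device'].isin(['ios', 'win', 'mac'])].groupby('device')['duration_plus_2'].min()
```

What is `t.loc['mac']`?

352

add column duration_plus_2 = events['duration'] + 2:
   country device  retries  duration  duration_plus_2
0       JP    ios        6       269              271
1       CA    web        2       371              373
2       US    web        3       280              282
3       FR    win        2       374              376
4       IN    ios        0       558              560
5       IN    win        3        96               98
6       DE    mac        0       350              352
7       US    ios        2       394              396
8       FR    web        8       187              189
9       DE    ios        7       219              221
10      US    web        3       321              323
filter rows where device in ['ios', 'win', 'mac']:
  country device  retries  duration  duration_plus_2
0      JP    ios        6       269              271
3      FR    win        2       374              376
4      IN    ios        0       558              560
5      IN    win        3        96               98
6      DE    mac        0       350              352
7      US    ios        2       394              396
9      DE    ios        7       219              221
group by device, min of duration_plus_2:
device
ios    221
mac    352
win     98
Name: duration_plus_2, dtype: int64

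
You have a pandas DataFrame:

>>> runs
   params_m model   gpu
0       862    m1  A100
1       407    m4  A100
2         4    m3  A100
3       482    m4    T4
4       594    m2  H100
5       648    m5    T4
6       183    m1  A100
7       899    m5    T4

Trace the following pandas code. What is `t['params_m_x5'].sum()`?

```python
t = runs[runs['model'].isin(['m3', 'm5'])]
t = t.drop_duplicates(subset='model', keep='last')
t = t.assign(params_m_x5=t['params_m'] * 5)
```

4515

filter rows where model in ['m3', 'm5']:
   params_m model   gpu
2         4    m3  A100
5       648    m5    T4
7       899    m5    T4
drop duplicate model (keep=last):
   params_m model   gpu
2         4    m3  A100
7       899    m5    T4
add column params_m_x5 = t['params_m'] * 5:
   params_m model   gpu  params_m_x5
2         4    m3  A100           20
7       899    m5    T4         4495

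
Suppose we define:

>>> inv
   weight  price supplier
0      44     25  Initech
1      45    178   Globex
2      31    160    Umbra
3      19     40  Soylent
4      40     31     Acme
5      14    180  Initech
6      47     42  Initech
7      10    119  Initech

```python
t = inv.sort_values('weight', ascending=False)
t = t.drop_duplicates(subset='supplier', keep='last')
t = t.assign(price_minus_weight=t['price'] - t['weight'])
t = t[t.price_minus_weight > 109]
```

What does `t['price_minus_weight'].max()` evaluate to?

133

sort by weight descending:
   weight  price supplier
6      47     42  Initech
1      45    178   Globex
0      44     25  Initech
4      40     31     Acme
2      31    160    Umbra
3      19     40  Soylent
5      14    180  Initech
7      10    119  Initech
drop duplicate supplier (keep=last):
   weight  price supplier
1      45    178   Globex
4      40     31     Acme
2      31    160    Umbra
3      19     40  Soylent
7      10    119  Initech
add column price_minus_weight = t['price'] - t['weight']:
   weight  price supplier  price_minus_weight
1      45    178   Globex                 133
4      40     31     Acme                  -9
2      31    160    Umbra                 129
3      19     40  Soylent                  21
7      10    119  Initech                 109
filter rows where price_minus_weight > 109:
   weight  price supplier  price_minus_weight
1      45    178   Globex                 133
2      31    160    Umbra                 129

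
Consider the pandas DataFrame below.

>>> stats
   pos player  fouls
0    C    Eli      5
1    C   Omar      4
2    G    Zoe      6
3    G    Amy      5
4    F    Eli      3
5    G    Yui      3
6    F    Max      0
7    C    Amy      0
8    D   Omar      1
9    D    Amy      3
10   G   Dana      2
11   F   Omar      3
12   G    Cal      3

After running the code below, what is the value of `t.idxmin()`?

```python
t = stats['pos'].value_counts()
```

D

value_counts of pos:
pos
G    5
C    3
F    3
D    2
Name: count, dtype: int64
label with the smallest value → D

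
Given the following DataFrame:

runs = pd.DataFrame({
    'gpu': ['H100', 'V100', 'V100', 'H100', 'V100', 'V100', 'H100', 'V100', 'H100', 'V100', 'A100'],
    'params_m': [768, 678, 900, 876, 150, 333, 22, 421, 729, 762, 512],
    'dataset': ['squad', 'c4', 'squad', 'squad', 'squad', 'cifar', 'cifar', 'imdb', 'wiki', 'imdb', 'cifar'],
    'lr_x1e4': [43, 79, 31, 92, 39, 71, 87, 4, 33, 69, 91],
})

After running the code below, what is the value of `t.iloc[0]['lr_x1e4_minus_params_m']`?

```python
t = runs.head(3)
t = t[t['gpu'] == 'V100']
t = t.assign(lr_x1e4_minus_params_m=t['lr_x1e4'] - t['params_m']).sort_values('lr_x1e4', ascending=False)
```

-599

take first 3 rows:
    gpu  params_m dataset  lr_x1e4
0  H100       768   squad       43
1  V100       678      c4       79
2  V100       900   squad       31
filter rows where gpu == 'V100':
    gpu  params_m dataset  lr_x1e4
1  V100       678      c4       79
2  V100       900   squad       31
add column lr_x1e4_minus_params_m = t['lr_x1e4'] - t['params_m']:
    gpu  params_m dataset  lr_x1e4  lr_x1e4_minus_params_m
1  V100       678      c4       79                    -599
2  V100       900   squad       31                    -869
sort by lr_x1e4 descending:
    gpu  params_m dataset  lr_x1e4  lr_x1e4_minus_params_m
1  V100       678      c4       79                    -599
2  V100       900   squad       31                    -869
Reading off the value at position 0, column 'lr_x1e4_minus_params_m', we get -599.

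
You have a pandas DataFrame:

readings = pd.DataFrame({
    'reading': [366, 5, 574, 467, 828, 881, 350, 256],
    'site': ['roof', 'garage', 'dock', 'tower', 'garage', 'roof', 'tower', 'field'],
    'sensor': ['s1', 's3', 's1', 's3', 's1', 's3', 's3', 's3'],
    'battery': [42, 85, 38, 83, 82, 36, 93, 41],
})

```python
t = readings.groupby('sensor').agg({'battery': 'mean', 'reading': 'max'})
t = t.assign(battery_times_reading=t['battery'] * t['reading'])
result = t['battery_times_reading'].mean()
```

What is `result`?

52133.8

group by sensor: mean(battery), max(reading):
        battery  reading
sensor                  
s1         54.0      828
s3         67.6      881
add column battery_times_reading = t['battery'] * t['reading']:
        battery  reading  battery_times_reading
sensor                                         
s1         54.0      828                44712.0
s3         67.6      881                59555.6
Then the mean of column 'battery_times_reading': 52133.8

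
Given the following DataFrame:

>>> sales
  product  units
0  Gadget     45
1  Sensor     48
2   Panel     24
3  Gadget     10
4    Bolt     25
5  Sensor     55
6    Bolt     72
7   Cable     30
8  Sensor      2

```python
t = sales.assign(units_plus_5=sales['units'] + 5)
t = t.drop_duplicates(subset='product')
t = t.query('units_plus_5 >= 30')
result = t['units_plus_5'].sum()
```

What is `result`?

168

add column units_plus_5 = sales['units'] + 5:
  product  units  units_plus_5
0  Gadget     45            50
1  Sensor     48            53
2   Panel     24            29
3  Gadget     10            15
4    Bolt     25            30
5  Sensor     55            60
6    Bolt     72            77
7   Cable     30            35
8  Sensor      2             7
drop duplicate product (keep=first):
  product  units  units_plus_5
0  Gadget     45            50
1  Sensor     48            53
2   Panel     24            29
4    Bolt     25            30
7   Cable     30            35
filter rows where units_plus_5 >= 30:
  product  units  units_plus_5
0  Gadget     45            50
1  Sensor     48            53
4    Bolt     25            30
7   Cable     30            35
So sum() = 168.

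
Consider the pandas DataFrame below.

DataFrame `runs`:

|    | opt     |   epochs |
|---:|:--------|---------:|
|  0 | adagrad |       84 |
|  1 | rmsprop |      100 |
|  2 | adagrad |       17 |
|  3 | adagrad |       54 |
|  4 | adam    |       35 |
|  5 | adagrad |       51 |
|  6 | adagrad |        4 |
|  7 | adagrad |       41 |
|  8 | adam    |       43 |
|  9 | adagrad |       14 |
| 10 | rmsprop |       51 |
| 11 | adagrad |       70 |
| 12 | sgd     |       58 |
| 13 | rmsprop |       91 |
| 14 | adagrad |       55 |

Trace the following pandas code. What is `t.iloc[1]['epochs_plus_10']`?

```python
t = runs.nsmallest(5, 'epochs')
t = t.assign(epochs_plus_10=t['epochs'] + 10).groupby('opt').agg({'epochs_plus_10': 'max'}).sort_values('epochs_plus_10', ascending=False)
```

45

take 5 rows with smallest epochs:
       opt  epochs
6  adagrad       4
9  adagrad      14
2  adagrad      17
4     adam      35
7  adagrad      41
add column epochs_plus_10 = t['epochs'] + 10:
       opt  epochs  epochs_plus_10
6  adagrad       4              14
9  adagrad      14              24
2  adagrad      17              27
4     adam      35              45
7  adagrad      41              51
group by opt, max of epochs_plus_10:
         epochs_plus_10
opt                    
adagrad              51
adam                 45
sort by epochs_plus_10 descending:
         epochs_plus_10
opt                    
adagrad              51
adam                 45
Reading off the value at position 1, column 'epochs_plus_10', we get 45.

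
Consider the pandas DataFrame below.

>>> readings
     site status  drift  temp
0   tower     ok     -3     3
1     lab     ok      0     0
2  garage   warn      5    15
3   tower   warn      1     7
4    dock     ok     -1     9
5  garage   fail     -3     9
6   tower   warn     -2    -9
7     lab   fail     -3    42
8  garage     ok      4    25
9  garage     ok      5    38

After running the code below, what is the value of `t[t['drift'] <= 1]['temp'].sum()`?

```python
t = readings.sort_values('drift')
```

61

sort by drift:
     site status  drift  temp
0   tower     ok     -3     3
5  garage   fail     -3     9
7     lab   fail     -3    42
6   tower   warn     -2    -9
4    dock     ok     -1     9
1     lab     ok      0     0
3   tower   warn      1     7
8  garage     ok      4    25
2  garage   warn      5    15
9  garage     ok      5    38
filter rows where drift <= 1:
     site status  drift  temp
0   tower     ok     -3     3
5  garage   fail     -3     9
7     lab   fail     -3    42
6   tower   warn     -2    -9
4    dock     ok     -1     9
1     lab     ok      0     0
3   tower   warn      1     7
The sum of column 'temp' is 61.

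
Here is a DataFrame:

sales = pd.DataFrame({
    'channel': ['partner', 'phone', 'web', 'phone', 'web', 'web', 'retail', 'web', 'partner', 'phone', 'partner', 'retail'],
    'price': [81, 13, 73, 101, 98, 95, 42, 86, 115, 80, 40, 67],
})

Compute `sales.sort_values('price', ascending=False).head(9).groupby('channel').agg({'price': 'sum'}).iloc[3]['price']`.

352

sort by price descending:
    channel  price
8   partner    115
3     phone    101
4       web     98
5       web     95
7       web     86
0   partner     81
9     phone     80
2       web     73
11   retail     67
6    retail     42
10  partner     40
1     phone     13
take first 9 rows:
    channel  price
8   partner    115
3     phone    101
4       web     98
5       web     95
7       web     86
0   partner     81
9     phone     80
2       web     73
11   retail     67
group by channel, sum of price:
         price
channel       
partner    196
phone      181
retail      67
web        352
value at position 3, column 'price' → 352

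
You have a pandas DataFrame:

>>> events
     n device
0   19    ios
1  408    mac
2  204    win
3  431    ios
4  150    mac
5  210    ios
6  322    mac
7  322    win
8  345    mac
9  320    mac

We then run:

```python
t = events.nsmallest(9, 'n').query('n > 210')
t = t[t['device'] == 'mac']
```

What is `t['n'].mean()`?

348.75

take 9 rows with smallest n:
     n device
0   19    ios
4  150    mac
2  204    win
5  210    ios
9  320    mac
6  322    mac
7  322    win
8  345    mac
1  408    mac
filter rows where n > 210:
     n device
9  320    mac
6  322    mac
7  322    win
8  345    mac
1  408    mac
filter rows where device == 'mac':
     n device
9  320    mac
6  322    mac
8  345    mac
1  408    mac
mean of column 'n' → 348.75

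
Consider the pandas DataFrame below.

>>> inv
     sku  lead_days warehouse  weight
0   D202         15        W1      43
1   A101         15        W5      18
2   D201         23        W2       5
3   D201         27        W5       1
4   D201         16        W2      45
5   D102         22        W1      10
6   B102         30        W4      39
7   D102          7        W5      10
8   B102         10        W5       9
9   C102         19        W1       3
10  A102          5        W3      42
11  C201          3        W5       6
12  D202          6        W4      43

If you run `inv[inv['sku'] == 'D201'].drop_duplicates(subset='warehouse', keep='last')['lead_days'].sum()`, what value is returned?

filter rows where sku == 'D201':
    sku  lead_days warehouse  weight
2  D201         23        W2       5
3  D201         27        W5       1
4  D201         16        W2      45
drop duplicate warehouse (keep=last):
    sku  lead_days warehouse  weight
3  D201         27        W5       1
4  D201         16        W2      45
Hence 43.

43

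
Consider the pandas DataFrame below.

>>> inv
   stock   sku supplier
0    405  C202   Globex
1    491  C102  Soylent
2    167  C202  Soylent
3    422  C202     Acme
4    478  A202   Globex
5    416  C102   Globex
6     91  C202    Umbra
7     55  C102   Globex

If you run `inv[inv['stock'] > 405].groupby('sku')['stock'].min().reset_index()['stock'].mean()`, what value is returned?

438.666666667

filter rows where stock > 405:
   stock   sku supplier
1    491  C102  Soylent
3    422  C202     Acme
4    478  A202   Globex
5    416  C102   Globex
group by sku, min of stock:
sku
A202    478
C102    416
C202    422
Name: stock, dtype: int64
reset_index():
    sku  stock
0  A202    478
1  C102    416
2  C202    422
The mean of column 'stock' is 438.666666667.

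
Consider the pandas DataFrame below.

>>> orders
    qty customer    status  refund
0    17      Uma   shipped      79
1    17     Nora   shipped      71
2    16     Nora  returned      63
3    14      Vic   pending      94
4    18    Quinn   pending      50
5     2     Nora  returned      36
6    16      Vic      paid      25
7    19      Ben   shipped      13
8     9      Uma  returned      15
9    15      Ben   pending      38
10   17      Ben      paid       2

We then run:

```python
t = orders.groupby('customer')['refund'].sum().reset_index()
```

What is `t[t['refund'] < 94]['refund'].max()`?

53

group by customer, sum of refund:
customer
Ben       53
Nora     170
Quinn     50
Uma       94
Vic      119
Name: refund, dtype: int64
reset_index():
  customer  refund
0      Ben      53
1     Nora     170
2    Quinn      50
3      Uma      94
4      Vic     119
filter rows where refund < 94:
  customer  refund
0      Ben      53
2    Quinn      50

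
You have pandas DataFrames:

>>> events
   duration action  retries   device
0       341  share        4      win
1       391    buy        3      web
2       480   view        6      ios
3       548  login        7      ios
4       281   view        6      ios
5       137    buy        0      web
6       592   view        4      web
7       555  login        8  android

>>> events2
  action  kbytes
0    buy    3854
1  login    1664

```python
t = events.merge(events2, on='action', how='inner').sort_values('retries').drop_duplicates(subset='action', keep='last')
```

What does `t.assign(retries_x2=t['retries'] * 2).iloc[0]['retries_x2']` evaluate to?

merge on 'action' (how='inner') → 4 rows:
   duration action  retries   device  kbytes
0       391    buy        3      web    3854
1       548  login        7      ios    1664
2       137    buy        0      web    3854
3       555  login        8  android    1664
sort by retries:
   duration action  retries   device  kbytes
2       137    buy        0      web    3854
0       391    buy        3      web    3854
1       548  login        7      ios    1664
3       555  login        8  android    1664
drop duplicate action (keep=last):
   duration action  retries   device  kbytes
0       391    buy        3      web    3854
3       555  login        8  android    1664
add column retries_x2 = t['retries'] * 2:
   duration action  retries   device  kbytes  retries_x2
0       391    buy        3      web    3854           6
3       555  login        8  android    1664          16

6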